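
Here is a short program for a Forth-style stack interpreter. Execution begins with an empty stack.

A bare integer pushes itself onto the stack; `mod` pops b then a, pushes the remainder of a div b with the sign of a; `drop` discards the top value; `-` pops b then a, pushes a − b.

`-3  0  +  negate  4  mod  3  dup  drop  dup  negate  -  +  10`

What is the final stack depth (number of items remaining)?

-3     → [-3]
0      → [-3, 0]
+      → [-3]
negate → [3]
4      → [3, 4]
mod    → [3]
3      → [3, 3]
dup    → [3, 3, 3]
drop   → [3, 3]
dup    → [3, 3, 3]
negate → [3, 3, -3]
-      → [3, 6]
+      → [9]
10     → [9, 10]

2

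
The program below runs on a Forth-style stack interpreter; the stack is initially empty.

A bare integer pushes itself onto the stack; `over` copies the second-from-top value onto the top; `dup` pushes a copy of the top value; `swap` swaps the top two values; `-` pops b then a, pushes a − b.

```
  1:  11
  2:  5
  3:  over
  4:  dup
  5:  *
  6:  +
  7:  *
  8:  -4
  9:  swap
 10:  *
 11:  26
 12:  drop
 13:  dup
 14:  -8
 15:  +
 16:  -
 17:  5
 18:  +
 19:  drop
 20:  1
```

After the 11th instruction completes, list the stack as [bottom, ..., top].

[-5544, 26]

11   → [11]
5    → [11, 5]
over → [11, 5, 11]
dup  → [11, 5, 11, 11]
*    → [11, 5, 121]
+    → [11, 126]
*    → [1386]
-4   → [1386, -4]
swap → [-4, 1386]
*    → [-5544]
26   → [-5544, 26]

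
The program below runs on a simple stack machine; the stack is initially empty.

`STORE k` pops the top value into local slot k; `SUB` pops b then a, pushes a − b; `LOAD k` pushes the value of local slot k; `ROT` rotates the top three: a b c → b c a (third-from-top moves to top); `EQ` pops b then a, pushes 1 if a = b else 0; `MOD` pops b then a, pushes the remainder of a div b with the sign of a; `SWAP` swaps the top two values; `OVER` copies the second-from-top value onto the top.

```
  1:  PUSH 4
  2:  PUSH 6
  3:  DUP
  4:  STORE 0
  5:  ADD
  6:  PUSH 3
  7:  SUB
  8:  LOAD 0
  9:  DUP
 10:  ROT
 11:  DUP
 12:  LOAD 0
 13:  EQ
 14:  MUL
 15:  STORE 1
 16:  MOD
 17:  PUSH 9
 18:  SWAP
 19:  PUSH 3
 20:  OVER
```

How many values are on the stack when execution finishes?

PUSH 4   [4]
PUSH 6   [4, 6]
DUP      [4, 6, 6]
STORE 0  [4, 6]
ADD      [10]
PUSH 3   [10, 3]
SUB      [7]
LOAD 0   [7, 6]
DUP      [7, 6, 6]
ROT      [6, 6, 7]
DUP      [6, 6, 7, 7]
LOAD 0   [6, 6, 7, 7, 6]
EQ       [6, 6, 7, 0]
MUL      [6, 6, 0]
STORE 1  [6, 6]
MOD      [0]
PUSH 9   [0, 9]
SWAP     [9, 0]
PUSH 3   [9, 0, 3]
OVER     [9, 0, 3, 0]

4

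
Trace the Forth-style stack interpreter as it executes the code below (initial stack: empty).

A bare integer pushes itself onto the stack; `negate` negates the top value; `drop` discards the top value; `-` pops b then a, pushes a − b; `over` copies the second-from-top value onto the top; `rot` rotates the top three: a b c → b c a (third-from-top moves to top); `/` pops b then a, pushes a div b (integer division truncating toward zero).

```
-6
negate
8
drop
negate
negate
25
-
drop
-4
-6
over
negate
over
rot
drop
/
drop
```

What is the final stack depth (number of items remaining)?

-6     : -6
negate : 6
8      : 6 8
drop   : 6
negate : -6
negate : 6
25     : 6 25
-      : -19
drop   : (empty)
-4     : -4
-6     : -4 -6
over   : -4 -6 -4
negate : -4 -6 4
over   : -4 -6 4 -6
rot    : -4 4 -6 -6
drop   : -4 4 -6
/      : -4 0
drop   : -4

1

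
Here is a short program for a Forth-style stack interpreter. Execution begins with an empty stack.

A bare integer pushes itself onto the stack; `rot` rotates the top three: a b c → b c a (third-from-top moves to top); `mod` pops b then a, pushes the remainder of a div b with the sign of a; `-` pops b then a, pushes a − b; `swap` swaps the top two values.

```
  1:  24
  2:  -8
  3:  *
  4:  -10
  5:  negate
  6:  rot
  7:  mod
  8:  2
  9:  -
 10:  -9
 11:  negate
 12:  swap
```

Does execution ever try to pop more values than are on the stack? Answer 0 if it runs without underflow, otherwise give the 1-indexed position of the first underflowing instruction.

6

24      24
-8      24 -8
*       -192
-10     -192 -10
negate  -192 10
rot  — needs 3 operands, stack has 2 → underflow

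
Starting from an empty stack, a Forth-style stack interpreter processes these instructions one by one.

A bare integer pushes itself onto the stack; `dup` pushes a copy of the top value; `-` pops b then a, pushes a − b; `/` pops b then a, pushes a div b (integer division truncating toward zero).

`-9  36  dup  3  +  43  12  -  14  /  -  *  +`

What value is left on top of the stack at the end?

-9   -9
36   -9 36
dup  -9 36 36
3    -9 36 36 3
+    -9 36 39
43   -9 36 39 43
12   -9 36 39 43 12
-    -9 36 39 31
14   -9 36 39 31 14
/    -9 36 39 2
-    -9 36 37
*    -9 1332
+    1323

1323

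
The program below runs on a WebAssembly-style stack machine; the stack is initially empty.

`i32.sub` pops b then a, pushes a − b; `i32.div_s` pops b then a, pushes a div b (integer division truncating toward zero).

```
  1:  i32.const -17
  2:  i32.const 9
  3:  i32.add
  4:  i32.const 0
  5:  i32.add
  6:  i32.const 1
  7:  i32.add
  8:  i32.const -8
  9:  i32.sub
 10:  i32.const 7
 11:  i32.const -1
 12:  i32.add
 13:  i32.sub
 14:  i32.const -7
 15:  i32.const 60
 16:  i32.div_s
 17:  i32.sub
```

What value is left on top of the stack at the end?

i32.const -17 : -17
i32.const 9   : -17 9
i32.add       : -8
i32.const 0   : -8 0
i32.add       : -8
i32.const 1   : -8 1
i32.add       : -7
i32.const -8  : -7 -8
i32.sub       : 1
i32.const 7   : 1 7
i32.const -1  : 1 7 -1
i32.add       : 1 6
i32.sub       : -5
i32.const -7  : -5 -7
i32.const 60  : -5 -7 60
i32.div_s     : -5 0
i32.sub       : -5

-5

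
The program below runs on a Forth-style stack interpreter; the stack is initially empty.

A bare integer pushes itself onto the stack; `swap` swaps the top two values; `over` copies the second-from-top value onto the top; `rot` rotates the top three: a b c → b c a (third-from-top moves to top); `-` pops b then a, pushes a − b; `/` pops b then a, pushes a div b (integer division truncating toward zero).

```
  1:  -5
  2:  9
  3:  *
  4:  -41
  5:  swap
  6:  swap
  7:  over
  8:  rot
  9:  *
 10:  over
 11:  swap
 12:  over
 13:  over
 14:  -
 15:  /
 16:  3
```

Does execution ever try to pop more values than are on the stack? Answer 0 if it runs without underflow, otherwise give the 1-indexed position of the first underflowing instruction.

-5    [-5]
9     [-5, 9]
*     [-45]
-41   [-45, -41]
swap  [-41, -45]
swap  [-45, -41]
over  [-45, -41, -45]
rot   [-41, -45, -45]
*     [-41, 2025]
over  [-41, 2025, -41]
swap  [-41, -41, 2025]
over  [-41, -41, 2025, -41]
over  [-41, -41, 2025, -41, 2025]
-     [-41, -41, 2025, -2066]
/     [-41, -41, 0]
3     [-41, -41, 0, 3]

0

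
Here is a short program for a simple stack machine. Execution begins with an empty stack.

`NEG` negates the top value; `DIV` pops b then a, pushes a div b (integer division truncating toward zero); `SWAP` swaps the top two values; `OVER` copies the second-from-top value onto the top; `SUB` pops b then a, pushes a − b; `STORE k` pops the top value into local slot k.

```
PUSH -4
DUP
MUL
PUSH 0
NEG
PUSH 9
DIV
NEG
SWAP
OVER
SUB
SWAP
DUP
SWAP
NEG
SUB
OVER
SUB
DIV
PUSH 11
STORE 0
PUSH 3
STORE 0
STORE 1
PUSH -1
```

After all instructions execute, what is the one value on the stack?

-1

PUSH -4 : [-4]
DUP     : [-4, -4]
MUL     : [16]
PUSH 0  : [16, 0]
NEG     : [16, 0]
PUSH 9  : [16, 0, 9]
DIV     : [16, 0]
NEG     : [16, 0]
SWAP    : [0, 16]
OVER    : [0, 16, 0]
SUB     : [0, 16]
SWAP    : [16, 0]
DUP     : [16, 0, 0]
SWAP    : [16, 0, 0]
NEG     : [16, 0, 0]
SUB     : [16, 0]
OVER    : [16, 0, 16]
SUB     : [16, -16]
DIV     : [-1]
PUSH 11 : [-1, 11]
STORE 0 : [-1]
PUSH 3  : [-1, 3]
STORE 0 : [-1]
STORE 1 : []
PUSH -1 : [-1]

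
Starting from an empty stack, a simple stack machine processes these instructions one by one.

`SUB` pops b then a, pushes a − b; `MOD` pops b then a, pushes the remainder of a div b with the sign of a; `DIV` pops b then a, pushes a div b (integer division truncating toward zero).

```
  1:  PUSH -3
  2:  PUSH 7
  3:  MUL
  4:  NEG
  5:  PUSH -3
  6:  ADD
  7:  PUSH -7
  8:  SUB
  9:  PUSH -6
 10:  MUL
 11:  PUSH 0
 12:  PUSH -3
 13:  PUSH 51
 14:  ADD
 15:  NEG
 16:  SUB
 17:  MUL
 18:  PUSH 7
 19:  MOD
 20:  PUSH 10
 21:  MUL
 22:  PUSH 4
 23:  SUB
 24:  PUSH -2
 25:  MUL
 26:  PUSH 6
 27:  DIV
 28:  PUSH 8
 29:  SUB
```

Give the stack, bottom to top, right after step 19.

PUSH -3  [-3]
PUSH 7   [-3, 7]
MUL      [-21]
NEG      [21]
PUSH -3  [21, -3]
ADD      [18]
PUSH -7  [18, -7]
SUB      [25]
PUSH -6  [25, -6]
MUL      [-150]
PUSH 0   [-150, 0]
PUSH -3  [-150, 0, -3]
PUSH 51  [-150, 0, -3, 51]
ADD      [-150, 0, 48]
NEG      [-150, 0, -48]
SUB      [-150, 48]
MUL      [-7200]
PUSH 7   [-7200, 7]
MOD      [-4]

[-4]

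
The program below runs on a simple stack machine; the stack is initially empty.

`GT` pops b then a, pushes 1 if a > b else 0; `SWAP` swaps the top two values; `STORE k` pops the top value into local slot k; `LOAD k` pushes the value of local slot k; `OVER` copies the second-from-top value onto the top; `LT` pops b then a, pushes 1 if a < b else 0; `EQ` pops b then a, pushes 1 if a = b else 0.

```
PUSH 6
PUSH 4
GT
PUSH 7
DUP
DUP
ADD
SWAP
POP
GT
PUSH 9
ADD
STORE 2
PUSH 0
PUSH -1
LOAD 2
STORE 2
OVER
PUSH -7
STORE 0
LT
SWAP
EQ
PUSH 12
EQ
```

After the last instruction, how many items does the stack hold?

1

PUSH 6   [6]
PUSH 4   [6, 4]
GT       [1]
PUSH 7   [1, 7]
DUP      [1, 7, 7]
DUP      [1, 7, 7, 7]
ADD      [1, 7, 14]
SWAP     [1, 14, 7]
POP      [1, 14]
GT       [0]
PUSH 9   [0, 9]
ADD      [9]
STORE 2  []
PUSH 0   [0]
PUSH -1  [0, -1]
LOAD 2   [0, -1, 9]
STORE 2  [0, -1]
OVER     [0, -1, 0]
PUSH -7  [0, -1, 0, -7]
STORE 0  [0, -1, 0]
LT       [0, 1]
SWAP     [1, 0]
EQ       [0]
PUSH 12  [0, 12]
EQ       [0]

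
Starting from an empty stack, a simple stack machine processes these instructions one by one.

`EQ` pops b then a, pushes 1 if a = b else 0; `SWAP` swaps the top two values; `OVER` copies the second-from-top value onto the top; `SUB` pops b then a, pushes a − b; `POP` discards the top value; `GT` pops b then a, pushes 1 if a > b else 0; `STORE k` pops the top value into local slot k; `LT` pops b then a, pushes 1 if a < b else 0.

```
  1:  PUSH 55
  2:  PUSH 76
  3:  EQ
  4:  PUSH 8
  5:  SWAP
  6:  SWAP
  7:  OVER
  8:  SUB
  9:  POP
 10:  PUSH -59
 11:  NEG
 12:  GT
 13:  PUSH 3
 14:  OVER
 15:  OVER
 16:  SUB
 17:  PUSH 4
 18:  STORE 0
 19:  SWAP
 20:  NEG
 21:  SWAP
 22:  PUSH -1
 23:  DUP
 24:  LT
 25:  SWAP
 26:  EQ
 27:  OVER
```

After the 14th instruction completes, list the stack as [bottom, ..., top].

[0, 3, 0]

PUSH 55  → 55
PUSH 76  → 55 76
EQ       → 0
PUSH 8   → 0 8
SWAP     → 8 0
SWAP     → 0 8
OVER     → 0 8 0
SUB      → 0 8
POP      → 0
PUSH -59 → 0 -59
NEG      → 0 59
GT       → 0
PUSH 3   → 0 3
OVER     → 0 3 0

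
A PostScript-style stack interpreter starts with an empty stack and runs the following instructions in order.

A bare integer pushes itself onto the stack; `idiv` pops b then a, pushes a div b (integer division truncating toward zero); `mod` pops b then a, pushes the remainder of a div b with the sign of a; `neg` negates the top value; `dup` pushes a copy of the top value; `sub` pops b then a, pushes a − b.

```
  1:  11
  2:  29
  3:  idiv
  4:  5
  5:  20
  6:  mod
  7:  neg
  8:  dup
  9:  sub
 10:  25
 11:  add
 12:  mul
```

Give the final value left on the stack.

0

11   -> 11
29   -> 11 29
idiv -> 0
5    -> 0 5
20   -> 0 5 20
mod  -> 0 5
neg  -> 0 -5
dup  -> 0 -5 -5
sub  -> 0 0
25   -> 0 0 25
add  -> 0 25
mul  -> 0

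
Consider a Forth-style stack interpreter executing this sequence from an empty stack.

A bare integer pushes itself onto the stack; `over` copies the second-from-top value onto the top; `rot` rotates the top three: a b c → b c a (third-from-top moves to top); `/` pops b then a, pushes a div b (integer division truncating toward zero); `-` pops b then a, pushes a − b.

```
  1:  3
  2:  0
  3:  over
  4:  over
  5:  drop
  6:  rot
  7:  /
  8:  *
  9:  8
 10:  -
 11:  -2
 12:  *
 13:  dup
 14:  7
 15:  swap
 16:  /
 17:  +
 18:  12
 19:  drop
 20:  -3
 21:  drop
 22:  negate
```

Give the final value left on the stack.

-16

3      → 3
0      → 3 0
over   → 3 0 3
over   → 3 0 3 0
drop   → 3 0 3
rot    → 0 3 3
/      → 0 1
*      → 0
8      → 0 8
-      → -8
-2     → -8 -2
*      → 16
dup    → 16 16
7      → 16 16 7
swap   → 16 7 16
/      → 16 0
+      → 16
12     → 16 12
drop   → 16
-3     → 16 -3
drop   → 16
negate → -16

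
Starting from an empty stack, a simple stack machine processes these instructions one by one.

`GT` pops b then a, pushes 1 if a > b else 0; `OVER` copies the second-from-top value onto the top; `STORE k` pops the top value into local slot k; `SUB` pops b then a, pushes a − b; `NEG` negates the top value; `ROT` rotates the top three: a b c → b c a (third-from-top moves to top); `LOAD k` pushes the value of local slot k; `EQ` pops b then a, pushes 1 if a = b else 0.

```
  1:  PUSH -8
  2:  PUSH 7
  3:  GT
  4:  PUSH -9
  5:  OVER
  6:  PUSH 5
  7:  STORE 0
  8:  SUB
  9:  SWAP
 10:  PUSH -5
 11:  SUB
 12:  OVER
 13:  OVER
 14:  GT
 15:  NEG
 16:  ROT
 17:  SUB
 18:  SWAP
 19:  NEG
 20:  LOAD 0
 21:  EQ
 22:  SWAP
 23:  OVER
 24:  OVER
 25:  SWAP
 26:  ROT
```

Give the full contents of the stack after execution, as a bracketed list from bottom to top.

[0, 9, 0, 9]

PUSH -8 → [-8]
PUSH 7  → [-8, 7]
GT      → [0]
PUSH -9 → [0, -9]
OVER    → [0, -9, 0]
PUSH 5  → [0, -9, 0, 5]
STORE 0 → [0, -9, 0]
SUB     → [0, -9]
SWAP    → [-9, 0]
PUSH -5 → [-9, 0, -5]
SUB     → [-9, 5]
OVER    → [-9, 5, -9]
OVER    → [-9, 5, -9, 5]
GT      → [-9, 5, 0]
NEG     → [-9, 5, 0]
ROT     → [5, 0, -9]
SUB     → [5, 9]
SWAP    → [9, 5]
NEG     → [9, -5]
LOAD 0  → [9, -5, 5]
EQ      → [9, 0]
SWAP    → [0, 9]
OVER    → [0, 9, 0]
OVER    → [0, 9, 0, 9]
SWAP    → [0, 9, 9, 0]
ROT     → [0, 9, 0, 9]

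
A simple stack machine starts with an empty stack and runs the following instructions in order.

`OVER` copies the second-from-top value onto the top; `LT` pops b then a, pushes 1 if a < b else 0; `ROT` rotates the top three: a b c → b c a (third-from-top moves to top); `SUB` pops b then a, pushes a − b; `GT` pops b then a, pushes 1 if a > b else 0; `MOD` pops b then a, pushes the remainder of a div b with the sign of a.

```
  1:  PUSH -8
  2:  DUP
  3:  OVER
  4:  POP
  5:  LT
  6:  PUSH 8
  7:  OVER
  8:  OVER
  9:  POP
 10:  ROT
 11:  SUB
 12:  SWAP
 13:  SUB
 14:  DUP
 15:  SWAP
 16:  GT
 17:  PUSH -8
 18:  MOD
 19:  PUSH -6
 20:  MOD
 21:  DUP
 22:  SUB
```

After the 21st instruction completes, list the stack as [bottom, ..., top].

PUSH -8 : [-8]
DUP     : [-8, -8]
OVER    : [-8, -8, -8]
POP     : [-8, -8]
LT      : [0]
PUSH 8  : [0, 8]
OVER    : [0, 8, 0]
OVER    : [0, 8, 0, 8]
POP     : [0, 8, 0]
ROT     : [8, 0, 0]
SUB     : [8, 0]
SWAP    : [0, 8]
SUB     : [-8]
DUP     : [-8, -8]
SWAP    : [-8, -8]
GT      : [0]
PUSH -8 : [0, -8]
MOD     : [0]
PUSH -6 : [0, -6]
MOD     : [0]
DUP     : [0, 0]

[0, 0]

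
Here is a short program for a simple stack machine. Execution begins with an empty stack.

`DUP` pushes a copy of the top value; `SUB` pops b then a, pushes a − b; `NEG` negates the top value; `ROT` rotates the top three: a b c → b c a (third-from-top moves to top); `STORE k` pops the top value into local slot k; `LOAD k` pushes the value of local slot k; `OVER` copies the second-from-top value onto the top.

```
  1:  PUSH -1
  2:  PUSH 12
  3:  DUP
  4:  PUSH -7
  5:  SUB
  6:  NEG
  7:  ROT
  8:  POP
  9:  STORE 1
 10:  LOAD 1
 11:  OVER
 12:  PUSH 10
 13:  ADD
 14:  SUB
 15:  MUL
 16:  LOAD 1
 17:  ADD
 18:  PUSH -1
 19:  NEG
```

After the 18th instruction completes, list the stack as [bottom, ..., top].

[-511, -1]

PUSH -1 : [-1]
PUSH 12 : [-1, 12]
DUP     : [-1, 12, 12]
PUSH -7 : [-1, 12, 12, -7]
SUB     : [-1, 12, 19]
NEG     : [-1, 12, -19]
ROT     : [12, -19, -1]
POP     : [12, -19]
STORE 1 : [12]
LOAD 1  : [12, -19]
OVER    : [12, -19, 12]
PUSH 10 : [12, -19, 12, 10]
ADD     : [12, -19, 22]
SUB     : [12, -41]
MUL     : [-492]
LOAD 1  : [-492, -19]
ADD     : [-511]
PUSH -1 : [-511, -1]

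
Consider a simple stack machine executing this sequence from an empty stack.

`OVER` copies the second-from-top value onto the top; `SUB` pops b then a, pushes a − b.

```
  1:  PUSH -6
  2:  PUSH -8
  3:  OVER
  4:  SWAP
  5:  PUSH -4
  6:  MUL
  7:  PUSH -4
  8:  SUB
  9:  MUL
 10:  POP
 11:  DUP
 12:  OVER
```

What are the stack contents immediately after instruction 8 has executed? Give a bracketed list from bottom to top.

PUSH -6 : [-6]
PUSH -8 : [-6, -8]
OVER    : [-6, -8, -6]
SWAP    : [-6, -6, -8]
PUSH -4 : [-6, -6, -8, -4]
MUL     : [-6, -6, 32]
PUSH -4 : [-6, -6, 32, -4]
SUB     : [-6, -6, 36]

[-6, -6, 36]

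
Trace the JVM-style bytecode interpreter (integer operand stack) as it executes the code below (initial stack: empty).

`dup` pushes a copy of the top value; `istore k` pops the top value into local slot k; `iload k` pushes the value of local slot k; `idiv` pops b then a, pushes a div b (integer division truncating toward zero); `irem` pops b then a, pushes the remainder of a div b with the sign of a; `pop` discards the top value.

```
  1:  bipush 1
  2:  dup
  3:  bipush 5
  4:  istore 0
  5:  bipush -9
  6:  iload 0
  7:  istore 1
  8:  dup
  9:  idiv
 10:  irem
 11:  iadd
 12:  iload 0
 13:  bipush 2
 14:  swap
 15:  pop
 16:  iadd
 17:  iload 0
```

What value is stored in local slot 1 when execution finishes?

5

bipush 1   [1]
dup        [1, 1]
bipush 5   [1, 1, 5]
istore 0   [1, 1]
bipush -9  [1, 1, -9]
iload 0    [1, 1, -9, 5]
istore 1   [1, 1, -9]
dup        [1, 1, -9, -9]
idiv       [1, 1, 1]
irem       [1, 0]
iadd       [1]
iload 0    [1, 5]
bipush 2   [1, 5, 2]
swap       [1, 2, 5]
pop        [1, 2]
iadd       [3]
iload 0    [3, 5]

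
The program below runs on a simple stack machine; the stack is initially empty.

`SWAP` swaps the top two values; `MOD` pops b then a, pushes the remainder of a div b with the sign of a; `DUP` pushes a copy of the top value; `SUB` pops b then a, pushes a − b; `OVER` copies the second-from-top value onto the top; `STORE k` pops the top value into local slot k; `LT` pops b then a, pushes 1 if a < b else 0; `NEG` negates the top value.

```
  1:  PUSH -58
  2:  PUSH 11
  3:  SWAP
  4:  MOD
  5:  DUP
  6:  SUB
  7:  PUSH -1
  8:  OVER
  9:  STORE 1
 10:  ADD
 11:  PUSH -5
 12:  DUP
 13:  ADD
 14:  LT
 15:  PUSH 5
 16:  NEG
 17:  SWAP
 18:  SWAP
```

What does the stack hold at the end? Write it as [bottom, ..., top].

[0, -5]

PUSH -58 → [-58]
PUSH 11  → [-58, 11]
SWAP     → [11, -58]
MOD      → [11]
DUP      → [11, 11]
SUB      → [0]
PUSH -1  → [0, -1]
OVER     → [0, -1, 0]
STORE 1  → [0, -1]
ADD      → [-1]
PUSH -5  → [-1, -5]
DUP      → [-1, -5, -5]
ADD      → [-1, -10]
LT       → [0]
PUSH 5   → [0, 5]
NEG      → [0, -5]
SWAP     → [-5, 0]
SWAP     → [0, -5]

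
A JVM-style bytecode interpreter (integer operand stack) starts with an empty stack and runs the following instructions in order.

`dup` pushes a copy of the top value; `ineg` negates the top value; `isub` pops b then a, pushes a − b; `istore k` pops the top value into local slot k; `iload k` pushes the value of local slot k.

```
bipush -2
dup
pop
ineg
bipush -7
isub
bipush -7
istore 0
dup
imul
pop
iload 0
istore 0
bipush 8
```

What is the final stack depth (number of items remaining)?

1

bipush -2 → -2
dup       → -2 -2
pop       → -2
ineg      → 2
bipush -7 → 2 -7
isub      → 9
bipush -7 → 9 -7
istore 0  → 9
dup       → 9 9
imul      → 81
pop       → (empty)
iload 0   → -7
istore 0  → (empty)
bipush 8  → 8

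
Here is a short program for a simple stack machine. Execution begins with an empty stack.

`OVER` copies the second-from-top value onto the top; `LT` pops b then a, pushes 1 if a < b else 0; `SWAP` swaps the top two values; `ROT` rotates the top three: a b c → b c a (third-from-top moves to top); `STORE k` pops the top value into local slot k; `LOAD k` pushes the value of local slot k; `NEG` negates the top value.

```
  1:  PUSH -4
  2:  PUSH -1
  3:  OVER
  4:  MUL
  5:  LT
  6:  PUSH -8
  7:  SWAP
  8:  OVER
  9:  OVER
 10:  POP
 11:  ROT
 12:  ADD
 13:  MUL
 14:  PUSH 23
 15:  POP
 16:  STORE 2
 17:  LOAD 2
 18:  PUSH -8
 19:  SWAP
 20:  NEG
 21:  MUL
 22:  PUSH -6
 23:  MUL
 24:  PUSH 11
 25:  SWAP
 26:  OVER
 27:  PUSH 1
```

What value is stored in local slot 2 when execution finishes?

-16

PUSH -4 → [-4]
PUSH -1 → [-4, -1]
OVER    → [-4, -1, -4]
MUL     → [-4, 4]
LT      → [1]
PUSH -8 → [1, -8]
SWAP    → [-8, 1]
OVER    → [-8, 1, -8]
OVER    → [-8, 1, -8, 1]
POP     → [-8, 1, -8]
ROT     → [1, -8, -8]
ADD     → [1, -16]
MUL     → [-16]
PUSH 23 → [-16, 23]
POP     → [-16]
STORE 2 → []
LOAD 2  → [-16]
PUSH -8 → [-16, -8]
SWAP    → [-8, -16]
NEG     → [-8, 16]
MUL     → [-128]
PUSH -6 → [-128, -6]
MUL     → [768]
PUSH 11 → [768, 11]
SWAP    → [11, 768]
OVER    → [11, 768, 11]
PUSH 1  → [11, 768, 11, 1]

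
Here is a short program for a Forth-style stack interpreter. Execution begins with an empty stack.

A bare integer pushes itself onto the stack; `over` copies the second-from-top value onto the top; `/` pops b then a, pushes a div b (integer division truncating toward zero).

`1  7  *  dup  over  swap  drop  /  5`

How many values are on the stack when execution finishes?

1    -> [1]
7    -> [1, 7]
*    -> [7]
dup  -> [7, 7]
over -> [7, 7, 7]
swap -> [7, 7, 7]
drop -> [7, 7]
/    -> [1]
5    -> [1, 5]

2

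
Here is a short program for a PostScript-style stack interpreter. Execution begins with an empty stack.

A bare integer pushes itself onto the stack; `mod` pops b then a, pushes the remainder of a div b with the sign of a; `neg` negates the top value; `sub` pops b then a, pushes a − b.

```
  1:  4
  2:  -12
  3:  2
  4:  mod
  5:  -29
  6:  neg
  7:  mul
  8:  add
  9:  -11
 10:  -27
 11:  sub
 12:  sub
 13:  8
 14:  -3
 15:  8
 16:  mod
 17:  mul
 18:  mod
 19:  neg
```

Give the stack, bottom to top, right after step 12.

4   -> [4]
-12 -> [4, -12]
2   -> [4, -12, 2]
mod -> [4, 0]
-29 -> [4, 0, -29]
neg -> [4, 0, 29]
mul -> [4, 0]
add -> [4]
-11 -> [4, -11]
-27 -> [4, -11, -27]
sub -> [4, 16]
sub -> [-12]

[-12]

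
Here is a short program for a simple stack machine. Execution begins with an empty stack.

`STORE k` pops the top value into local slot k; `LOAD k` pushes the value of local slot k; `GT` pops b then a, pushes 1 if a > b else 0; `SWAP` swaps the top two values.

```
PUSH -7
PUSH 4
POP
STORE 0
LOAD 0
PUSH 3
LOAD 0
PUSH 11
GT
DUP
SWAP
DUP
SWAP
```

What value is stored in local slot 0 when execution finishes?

PUSH -7 → -7
PUSH 4  → -7 4
POP     → -7
STORE 0 → (empty)
LOAD 0  → -7
PUSH 3  → -7 3
LOAD 0  → -7 3 -7
PUSH 11 → -7 3 -7 11
GT      → -7 3 0
DUP     → -7 3 0 0
SWAP    → -7 3 0 0
DUP     → -7 3 0 0 0
SWAP    → -7 3 0 0 0

-7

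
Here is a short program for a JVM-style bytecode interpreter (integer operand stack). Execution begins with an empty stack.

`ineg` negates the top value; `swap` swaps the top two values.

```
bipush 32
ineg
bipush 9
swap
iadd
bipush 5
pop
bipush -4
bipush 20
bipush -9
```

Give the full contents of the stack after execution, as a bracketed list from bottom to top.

bipush 32 → 32
ineg      → -32
bipush 9  → -32 9
swap      → 9 -32
iadd      → -23
bipush 5  → -23 5
pop       → -23
bipush -4 → -23 -4
bipush 20 → -23 -4 20
bipush -9 → -23 -4 20 -9

[-23, -4, 20, -9]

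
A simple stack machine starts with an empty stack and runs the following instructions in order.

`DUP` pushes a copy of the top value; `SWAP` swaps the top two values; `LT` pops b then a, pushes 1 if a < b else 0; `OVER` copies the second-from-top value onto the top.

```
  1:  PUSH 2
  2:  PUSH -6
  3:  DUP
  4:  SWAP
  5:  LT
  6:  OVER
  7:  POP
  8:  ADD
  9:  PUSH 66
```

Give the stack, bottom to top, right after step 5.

PUSH 2  → [2]
PUSH -6 → [2, -6]
DUP     → [2, -6, -6]
SWAP    → [2, -6, -6]
LT      → [2, 0]

[2, 0]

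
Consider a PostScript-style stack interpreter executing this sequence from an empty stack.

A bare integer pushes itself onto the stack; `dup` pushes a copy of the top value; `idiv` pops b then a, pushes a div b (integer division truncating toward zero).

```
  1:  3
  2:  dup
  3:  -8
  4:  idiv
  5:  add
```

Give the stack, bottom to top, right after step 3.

3   → 3
dup → 3 3
-8  → 3 3 -8

[3, 3, -8]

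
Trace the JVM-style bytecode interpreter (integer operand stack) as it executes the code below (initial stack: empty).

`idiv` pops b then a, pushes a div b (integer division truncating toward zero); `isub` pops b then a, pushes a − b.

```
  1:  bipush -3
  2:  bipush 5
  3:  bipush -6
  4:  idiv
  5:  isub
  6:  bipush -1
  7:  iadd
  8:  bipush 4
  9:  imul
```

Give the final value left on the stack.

-16

bipush -3 -> [-3]
bipush 5  -> [-3, 5]
bipush -6 -> [-3, 5, -6]
idiv      -> [-3, 0]
isub      -> [-3]
bipush -1 -> [-3, -1]
iadd      -> [-4]
bipush 4  -> [-4, 4]
imul      -> [-16]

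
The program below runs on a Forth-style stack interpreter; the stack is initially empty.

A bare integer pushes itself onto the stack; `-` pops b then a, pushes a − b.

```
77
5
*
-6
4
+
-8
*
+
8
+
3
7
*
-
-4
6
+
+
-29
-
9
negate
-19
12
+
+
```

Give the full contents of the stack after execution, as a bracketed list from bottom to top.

77      77
5       77 5
*       385
-6      385 -6
4       385 -6 4
+       385 -2
-8      385 -2 -8
*       385 16
+       401
8       401 8
+       409
3       409 3
7       409 3 7
*       409 21
-       388
-4      388 -4
6       388 -4 6
+       388 2
+       390
-29     390 -29
-       419
9       419 9
negate  419 -9
-19     419 -9 -19
12      419 -9 -19 12
+       419 -9 -7
+       419 -16

[419, -16]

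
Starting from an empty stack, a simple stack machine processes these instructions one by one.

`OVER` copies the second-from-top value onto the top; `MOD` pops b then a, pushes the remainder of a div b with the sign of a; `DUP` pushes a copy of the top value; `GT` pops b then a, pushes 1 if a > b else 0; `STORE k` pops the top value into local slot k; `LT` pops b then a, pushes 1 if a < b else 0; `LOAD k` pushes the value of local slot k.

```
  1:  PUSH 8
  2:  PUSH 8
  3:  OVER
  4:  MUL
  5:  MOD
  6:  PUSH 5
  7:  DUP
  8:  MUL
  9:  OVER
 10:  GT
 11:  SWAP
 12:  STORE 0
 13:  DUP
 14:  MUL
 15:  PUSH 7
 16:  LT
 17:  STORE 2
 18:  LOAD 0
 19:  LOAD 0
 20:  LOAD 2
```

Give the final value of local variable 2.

1

PUSH 8  -> [8]
PUSH 8  -> [8, 8]
OVER    -> [8, 8, 8]
MUL     -> [8, 64]
MOD     -> [8]
PUSH 5  -> [8, 5]
DUP     -> [8, 5, 5]
MUL     -> [8, 25]
OVER    -> [8, 25, 8]
GT      -> [8, 1]
SWAP    -> [1, 8]
STORE 0 -> [1]
DUP     -> [1, 1]
MUL     -> [1]
PUSH 7  -> [1, 7]
LT      -> [1]
STORE 2 -> []
LOAD 0  -> [8]
LOAD 0  -> [8, 8]
LOAD 2  -> [8, 8, 1]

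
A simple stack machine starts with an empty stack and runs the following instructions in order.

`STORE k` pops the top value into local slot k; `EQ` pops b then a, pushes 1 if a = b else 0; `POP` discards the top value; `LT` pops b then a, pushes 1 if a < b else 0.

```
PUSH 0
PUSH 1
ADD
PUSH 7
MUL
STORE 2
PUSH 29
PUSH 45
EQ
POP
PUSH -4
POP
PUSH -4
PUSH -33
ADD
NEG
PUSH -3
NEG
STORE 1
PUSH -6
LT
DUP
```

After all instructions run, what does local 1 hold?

3

PUSH 0   → [0]
PUSH 1   → [0, 1]
ADD      → [1]
PUSH 7   → [1, 7]
MUL      → [7]
STORE 2  → []
PUSH 29  → [29]
PUSH 45  → [29, 45]
EQ       → [0]
POP      → []
PUSH -4  → [-4]
POP      → []
PUSH -4  → [-4]
PUSH -33 → [-4, -33]
ADD      → [-37]
NEG      → [37]
PUSH -3  → [37, -3]
NEG      → [37, 3]
STORE 1  → [37]
PUSH -6  → [37, -6]
LT       → [0]
DUP      → [0, 0]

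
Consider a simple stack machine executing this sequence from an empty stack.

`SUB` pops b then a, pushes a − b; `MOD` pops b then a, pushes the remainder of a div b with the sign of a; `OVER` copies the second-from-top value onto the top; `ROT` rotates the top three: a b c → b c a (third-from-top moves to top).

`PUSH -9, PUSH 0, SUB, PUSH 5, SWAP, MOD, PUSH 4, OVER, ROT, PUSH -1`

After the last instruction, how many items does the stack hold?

PUSH -9 : [-9]
PUSH 0  : [-9, 0]
SUB     : [-9]
PUSH 5  : [-9, 5]
SWAP    : [5, -9]
MOD     : [5]
PUSH 4  : [5, 4]
OVER    : [5, 4, 5]
ROT     : [4, 5, 5]
PUSH -1 : [4, 5, 5, -1]

4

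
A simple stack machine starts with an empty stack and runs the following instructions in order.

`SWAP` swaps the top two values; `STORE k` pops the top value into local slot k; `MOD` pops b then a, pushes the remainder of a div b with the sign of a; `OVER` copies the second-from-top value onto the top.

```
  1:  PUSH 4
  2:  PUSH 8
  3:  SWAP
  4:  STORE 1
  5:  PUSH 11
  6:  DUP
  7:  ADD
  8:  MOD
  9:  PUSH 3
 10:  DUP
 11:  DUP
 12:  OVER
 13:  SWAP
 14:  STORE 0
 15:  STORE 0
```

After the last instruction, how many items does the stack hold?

3

PUSH 4  : 4
PUSH 8  : 4 8
SWAP    : 8 4
STORE 1 : 8
PUSH 11 : 8 11
DUP     : 8 11 11
ADD     : 8 22
MOD     : 8
PUSH 3  : 8 3
DUP     : 8 3 3
DUP     : 8 3 3 3
OVER    : 8 3 3 3 3
SWAP    : 8 3 3 3 3
STORE 0 : 8 3 3 3
STORE 0 : 8 3 3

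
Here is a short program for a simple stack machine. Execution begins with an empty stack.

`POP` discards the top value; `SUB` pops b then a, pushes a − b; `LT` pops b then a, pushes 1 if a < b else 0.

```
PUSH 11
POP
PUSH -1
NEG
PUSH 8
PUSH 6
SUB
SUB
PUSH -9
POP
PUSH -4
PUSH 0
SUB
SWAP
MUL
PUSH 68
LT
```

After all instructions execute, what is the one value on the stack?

PUSH 11 : 11
POP     : (empty)
PUSH -1 : -1
NEG     : 1
PUSH 8  : 1 8
PUSH 6  : 1 8 6
SUB     : 1 2
SUB     : -1
PUSH -9 : -1 -9
POP     : -1
PUSH -4 : -1 -4
PUSH 0  : -1 -4 0
SUB     : -1 -4
SWAP    : -4 -1
MUL     : 4
PUSH 68 : 4 68
LT      : 1

1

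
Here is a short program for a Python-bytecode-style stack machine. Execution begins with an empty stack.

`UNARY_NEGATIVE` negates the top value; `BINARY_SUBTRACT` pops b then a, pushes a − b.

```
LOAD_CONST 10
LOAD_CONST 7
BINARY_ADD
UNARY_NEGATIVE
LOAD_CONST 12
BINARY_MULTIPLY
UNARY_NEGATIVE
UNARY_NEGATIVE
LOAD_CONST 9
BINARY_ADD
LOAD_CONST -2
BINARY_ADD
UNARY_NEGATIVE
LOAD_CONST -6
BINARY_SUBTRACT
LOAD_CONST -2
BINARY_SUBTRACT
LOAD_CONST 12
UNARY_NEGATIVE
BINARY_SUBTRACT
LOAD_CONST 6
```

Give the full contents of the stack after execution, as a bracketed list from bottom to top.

LOAD_CONST 10   → 10
LOAD_CONST 7    → 10 7
BINARY_ADD      → 17
UNARY_NEGATIVE  → -17
LOAD_CONST 12   → -17 12
BINARY_MULTIPLY → -204
UNARY_NEGATIVE  → 204
UNARY_NEGATIVE  → -204
LOAD_CONST 9    → -204 9
BINARY_ADD      → -195
LOAD_CONST -2   → -195 -2
BINARY_ADD      → -197
UNARY_NEGATIVE  → 197
LOAD_CONST -6   → 197 -6
BINARY_SUBTRACT → 203
LOAD_CONST -2   → 203 -2
BINARY_SUBTRACT → 205
LOAD_CONST 12   → 205 12
UNARY_NEGATIVE  → 205 -12
BINARY_SUBTRACT → 217
LOAD_CONST 6    → 217 6

[217, 6]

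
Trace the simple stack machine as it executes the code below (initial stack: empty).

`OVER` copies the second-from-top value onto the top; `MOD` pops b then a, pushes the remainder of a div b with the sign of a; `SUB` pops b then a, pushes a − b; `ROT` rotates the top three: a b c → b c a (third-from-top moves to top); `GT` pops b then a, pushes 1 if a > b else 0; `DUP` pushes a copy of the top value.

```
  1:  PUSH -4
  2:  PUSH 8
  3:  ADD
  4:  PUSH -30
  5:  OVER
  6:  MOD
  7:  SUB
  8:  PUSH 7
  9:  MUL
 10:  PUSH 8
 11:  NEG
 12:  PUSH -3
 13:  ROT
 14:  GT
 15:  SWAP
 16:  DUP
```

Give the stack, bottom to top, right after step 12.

[42, -8, -3]

PUSH -4  : [-4]
PUSH 8   : [-4, 8]
ADD      : [4]
PUSH -30 : [4, -30]
OVER     : [4, -30, 4]
MOD      : [4, -2]
SUB      : [6]
PUSH 7   : [6, 7]
MUL      : [42]
PUSH 8   : [42, 8]
NEG      : [42, -8]
PUSH -3  : [42, -8, -3]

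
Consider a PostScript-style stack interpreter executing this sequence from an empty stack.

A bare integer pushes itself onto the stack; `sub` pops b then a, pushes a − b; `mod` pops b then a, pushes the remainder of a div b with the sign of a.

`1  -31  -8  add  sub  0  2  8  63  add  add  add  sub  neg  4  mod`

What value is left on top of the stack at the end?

1    [1]
-31  [1, -31]
-8   [1, -31, -8]
add  [1, -39]
sub  [40]
0    [40, 0]
2    [40, 0, 2]
8    [40, 0, 2, 8]
63   [40, 0, 2, 8, 63]
add  [40, 0, 2, 71]
add  [40, 0, 73]
add  [40, 73]
sub  [-33]
neg  [33]
4    [33, 4]
mod  [1]

1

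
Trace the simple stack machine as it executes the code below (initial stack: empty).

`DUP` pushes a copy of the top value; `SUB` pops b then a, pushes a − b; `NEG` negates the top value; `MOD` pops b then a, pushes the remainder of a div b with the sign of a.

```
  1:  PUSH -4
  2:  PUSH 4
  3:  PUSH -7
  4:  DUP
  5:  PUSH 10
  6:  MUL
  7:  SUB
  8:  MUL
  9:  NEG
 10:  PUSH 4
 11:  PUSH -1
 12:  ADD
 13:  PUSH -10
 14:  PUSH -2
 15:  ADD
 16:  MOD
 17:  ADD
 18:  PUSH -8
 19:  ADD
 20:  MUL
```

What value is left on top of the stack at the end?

1028

PUSH -4  -> [-4]
PUSH 4   -> [-4, 4]
PUSH -7  -> [-4, 4, -7]
DUP      -> [-4, 4, -7, -7]
PUSH 10  -> [-4, 4, -7, -7, 10]
MUL      -> [-4, 4, -7, -70]
SUB      -> [-4, 4, 63]
MUL      -> [-4, 252]
NEG      -> [-4, -252]
PUSH 4   -> [-4, -252, 4]
PUSH -1  -> [-4, -252, 4, -1]
ADD      -> [-4, -252, 3]
PUSH -10 -> [-4, -252, 3, -10]
PUSH -2  -> [-4, -252, 3, -10, -2]
ADD      -> [-4, -252, 3, -12]
MOD      -> [-4, -252, 3]
ADD      -> [-4, -249]
PUSH -8  -> [-4, -249, -8]
ADD      -> [-4, -257]
MUL      -> [1028]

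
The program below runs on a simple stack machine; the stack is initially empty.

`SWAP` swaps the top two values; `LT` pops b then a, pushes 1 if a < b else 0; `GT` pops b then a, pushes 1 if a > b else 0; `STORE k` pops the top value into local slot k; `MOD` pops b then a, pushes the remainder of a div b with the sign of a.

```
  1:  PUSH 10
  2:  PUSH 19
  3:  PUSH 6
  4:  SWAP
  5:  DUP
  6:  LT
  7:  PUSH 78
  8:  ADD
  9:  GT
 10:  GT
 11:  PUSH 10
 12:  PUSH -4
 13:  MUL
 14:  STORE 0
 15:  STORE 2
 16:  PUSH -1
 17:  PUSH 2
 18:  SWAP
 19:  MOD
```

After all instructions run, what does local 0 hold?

PUSH 10  10
PUSH 19  10 19
PUSH 6   10 19 6
SWAP     10 6 19
DUP      10 6 19 19
LT       10 6 0
PUSH 78  10 6 0 78
ADD      10 6 78
GT       10 0
GT       1
PUSH 10  1 10
PUSH -4  1 10 -4
MUL      1 -40
STORE 0  1
STORE 2  (empty)
PUSH -1  -1
PUSH 2   -1 2
SWAP     2 -1
MOD      0

-40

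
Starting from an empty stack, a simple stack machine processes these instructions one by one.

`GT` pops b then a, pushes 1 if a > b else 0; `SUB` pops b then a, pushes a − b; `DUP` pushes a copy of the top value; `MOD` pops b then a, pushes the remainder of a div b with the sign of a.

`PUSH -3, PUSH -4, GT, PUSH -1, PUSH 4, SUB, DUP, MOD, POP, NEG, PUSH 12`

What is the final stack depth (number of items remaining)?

PUSH -3 -> -3
PUSH -4 -> -3 -4
GT      -> 1
PUSH -1 -> 1 -1
PUSH 4  -> 1 -1 4
SUB     -> 1 -5
DUP     -> 1 -5 -5
MOD     -> 1 0
POP     -> 1
NEG     -> -1
PUSH 12 -> -1 12

2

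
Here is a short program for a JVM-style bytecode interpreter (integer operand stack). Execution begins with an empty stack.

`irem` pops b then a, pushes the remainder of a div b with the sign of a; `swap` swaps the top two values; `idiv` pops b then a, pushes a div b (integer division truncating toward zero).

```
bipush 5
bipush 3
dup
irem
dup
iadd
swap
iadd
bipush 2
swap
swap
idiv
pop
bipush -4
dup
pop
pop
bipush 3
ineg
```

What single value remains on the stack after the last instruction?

bipush 5  -> 5
bipush 3  -> 5 3
dup       -> 5 3 3
irem      -> 5 0
dup       -> 5 0 0
iadd      -> 5 0
swap      -> 0 5
iadd      -> 5
bipush 2  -> 5 2
swap      -> 2 5
swap      -> 5 2
idiv      -> 2
pop       -> (empty)
bipush -4 -> -4
dup       -> -4 -4
pop       -> -4
pop       -> (empty)
bipush 3  -> 3
ineg      -> -3

-3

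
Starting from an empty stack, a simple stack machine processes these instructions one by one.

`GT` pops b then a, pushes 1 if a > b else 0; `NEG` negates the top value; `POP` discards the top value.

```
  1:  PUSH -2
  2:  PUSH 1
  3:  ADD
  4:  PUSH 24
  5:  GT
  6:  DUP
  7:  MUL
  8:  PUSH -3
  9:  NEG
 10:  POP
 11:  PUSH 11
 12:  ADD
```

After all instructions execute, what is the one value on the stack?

11

PUSH -2 -> [-2]
PUSH 1  -> [-2, 1]
ADD     -> [-1]
PUSH 24 -> [-1, 24]
GT      -> [0]
DUP     -> [0, 0]
MUL     -> [0]
PUSH -3 -> [0, -3]
NEG     -> [0, 3]
POP     -> [0]
PUSH 11 -> [0, 11]
ADD     -> [11]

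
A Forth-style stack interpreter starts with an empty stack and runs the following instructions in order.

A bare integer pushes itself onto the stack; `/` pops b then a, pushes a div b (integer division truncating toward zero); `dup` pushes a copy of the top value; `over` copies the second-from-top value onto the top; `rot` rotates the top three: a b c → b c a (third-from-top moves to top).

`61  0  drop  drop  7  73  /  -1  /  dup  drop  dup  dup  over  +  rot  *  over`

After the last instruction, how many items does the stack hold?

61   : 61
0    : 61 0
drop : 61
drop : (empty)
7    : 7
73   : 7 73
/    : 0
-1   : 0 -1
/    : 0
dup  : 0 0
drop : 0
dup  : 0 0
dup  : 0 0 0
over : 0 0 0 0
+    : 0 0 0
rot  : 0 0 0
*    : 0 0
over : 0 0 0

3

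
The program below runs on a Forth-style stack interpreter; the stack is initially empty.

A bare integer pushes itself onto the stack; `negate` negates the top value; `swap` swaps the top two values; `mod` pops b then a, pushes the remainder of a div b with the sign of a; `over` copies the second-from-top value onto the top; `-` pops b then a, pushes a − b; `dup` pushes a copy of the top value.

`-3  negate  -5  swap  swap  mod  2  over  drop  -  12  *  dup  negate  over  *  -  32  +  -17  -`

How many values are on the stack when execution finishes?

1

-3     -> [-3]
negate -> [3]
-5     -> [3, -5]
swap   -> [-5, 3]
swap   -> [3, -5]
mod    -> [3]
2      -> [3, 2]
over   -> [3, 2, 3]
drop   -> [3, 2]
-      -> [1]
12     -> [1, 12]
*      -> [12]
dup    -> [12, 12]
negate -> [12, -12]
over   -> [12, -12, 12]
*      -> [12, -144]
-      -> [156]
32     -> [156, 32]
+      -> [188]
-17    -> [188, -17]
-      -> [205]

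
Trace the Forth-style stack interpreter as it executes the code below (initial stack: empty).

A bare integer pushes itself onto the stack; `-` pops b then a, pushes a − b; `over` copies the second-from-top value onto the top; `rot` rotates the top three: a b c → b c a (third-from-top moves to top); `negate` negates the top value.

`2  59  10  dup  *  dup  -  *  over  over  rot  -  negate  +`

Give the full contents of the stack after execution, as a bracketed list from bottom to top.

2      : [2]
59     : [2, 59]
10     : [2, 59, 10]
dup    : [2, 59, 10, 10]
*      : [2, 59, 100]
dup    : [2, 59, 100, 100]
-      : [2, 59, 0]
*      : [2, 0]
over   : [2, 0, 2]
over   : [2, 0, 2, 0]
rot    : [2, 2, 0, 0]
-      : [2, 2, 0]
negate : [2, 2, 0]
+      : [2, 2]

[2, 2]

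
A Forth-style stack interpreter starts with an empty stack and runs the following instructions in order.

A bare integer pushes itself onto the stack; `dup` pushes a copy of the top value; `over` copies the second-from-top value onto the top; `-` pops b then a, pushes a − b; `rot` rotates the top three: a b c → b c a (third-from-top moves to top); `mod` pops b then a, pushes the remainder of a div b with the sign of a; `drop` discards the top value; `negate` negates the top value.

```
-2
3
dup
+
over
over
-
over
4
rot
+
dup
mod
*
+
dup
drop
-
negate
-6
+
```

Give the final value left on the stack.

2

-2      [-2]
3       [-2, 3]
dup     [-2, 3, 3]
+       [-2, 6]
over    [-2, 6, -2]
over    [-2, 6, -2, 6]
-       [-2, 6, -8]
over    [-2, 6, -8, 6]
4       [-2, 6, -8, 6, 4]
rot     [-2, 6, 6, 4, -8]
+       [-2, 6, 6, -4]
dup     [-2, 6, 6, -4, -4]
mod     [-2, 6, 6, 0]
*       [-2, 6, 0]
+       [-2, 6]
dup     [-2, 6, 6]
drop    [-2, 6]
-       [-8]
negate  [8]
-6      [8, -6]
+       [2]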